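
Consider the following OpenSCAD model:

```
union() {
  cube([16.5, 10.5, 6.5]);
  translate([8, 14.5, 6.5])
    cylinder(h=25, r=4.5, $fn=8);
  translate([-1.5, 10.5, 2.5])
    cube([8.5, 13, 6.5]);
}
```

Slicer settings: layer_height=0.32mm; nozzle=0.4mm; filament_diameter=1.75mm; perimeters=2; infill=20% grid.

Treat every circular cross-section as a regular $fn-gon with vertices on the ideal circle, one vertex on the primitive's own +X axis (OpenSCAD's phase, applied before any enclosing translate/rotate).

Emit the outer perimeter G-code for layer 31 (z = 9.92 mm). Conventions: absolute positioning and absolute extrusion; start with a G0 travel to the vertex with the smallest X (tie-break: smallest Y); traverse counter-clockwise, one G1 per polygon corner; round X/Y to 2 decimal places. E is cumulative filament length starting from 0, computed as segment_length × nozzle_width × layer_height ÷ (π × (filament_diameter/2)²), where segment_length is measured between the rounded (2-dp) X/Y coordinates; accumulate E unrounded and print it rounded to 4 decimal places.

At z = 9.92 mm: the cube is not intersected at this z (z outside [0, 6.5]); the cylinder at (8, 14.5): section is a regular 8-gon, circumradius r=4.5; the cube at (-1.5, 10.5) is absent (z outside [2.5, 9]); Taking the union: only the r=4.5 cylinder at (8, 14.5) is present, so the union is just that shape — 1 connected region. The outline is a single polygon with 8 vertices. Extrusion per mm of travel: 0.4 × 0.32 / (π × 0.875²) = 0.053216. Accumulating E over each segment gives final E = 1.4658.

G0 X3.50 Y14.50 Z9.92
G1 X4.82 Y11.32 E0.1832
G1 X8.00 Y10.00 E0.3665
G1 X11.18 Y11.32 E0.5497
G1 X12.50 Y14.50 E0.7329
G1 X11.18 Y17.68 E0.9161
G1 X8.00 Y19.00 E1.0994
G1 X4.82 Y17.68 E1.2826
G1 X3.50 Y14.50 E1.4658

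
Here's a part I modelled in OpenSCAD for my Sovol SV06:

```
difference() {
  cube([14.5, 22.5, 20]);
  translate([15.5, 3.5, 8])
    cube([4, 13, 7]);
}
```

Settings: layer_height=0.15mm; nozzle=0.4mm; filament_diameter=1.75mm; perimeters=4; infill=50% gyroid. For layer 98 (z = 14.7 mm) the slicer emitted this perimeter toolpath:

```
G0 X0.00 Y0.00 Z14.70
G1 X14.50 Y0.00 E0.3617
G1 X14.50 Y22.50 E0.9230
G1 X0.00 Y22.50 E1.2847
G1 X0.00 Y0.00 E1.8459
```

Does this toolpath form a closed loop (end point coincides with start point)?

Start point (G0): (0.00, 0.00). End point (last G1): the path returns to the start — closed.

yes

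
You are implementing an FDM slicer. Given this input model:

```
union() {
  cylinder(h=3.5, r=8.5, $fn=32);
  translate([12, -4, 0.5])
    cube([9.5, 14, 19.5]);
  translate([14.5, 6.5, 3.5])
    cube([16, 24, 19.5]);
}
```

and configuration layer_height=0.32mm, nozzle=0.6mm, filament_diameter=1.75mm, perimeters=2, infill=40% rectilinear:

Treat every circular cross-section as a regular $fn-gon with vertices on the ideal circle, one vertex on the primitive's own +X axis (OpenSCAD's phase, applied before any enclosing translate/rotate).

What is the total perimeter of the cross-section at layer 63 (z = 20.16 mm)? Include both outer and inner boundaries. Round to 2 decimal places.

At z = 20.16 mm: the cylinder does not reach this height (z outside [0, 3.5]); the cube at (12, -4) does not reach this height (z outside [0.5, 20]); the 16×24 cube at (14.5, 6.5) contributes its full rectangle (perimeter 80.00 mm); Taking the union: only the 16×24 cube at (14.5, 6.5) is present, so the union is just that shape — boundary = 80.00 mm. Overall, the cross-section is a single solid region. Total boundary length (outer) = 80.00 mm.

80.00 mm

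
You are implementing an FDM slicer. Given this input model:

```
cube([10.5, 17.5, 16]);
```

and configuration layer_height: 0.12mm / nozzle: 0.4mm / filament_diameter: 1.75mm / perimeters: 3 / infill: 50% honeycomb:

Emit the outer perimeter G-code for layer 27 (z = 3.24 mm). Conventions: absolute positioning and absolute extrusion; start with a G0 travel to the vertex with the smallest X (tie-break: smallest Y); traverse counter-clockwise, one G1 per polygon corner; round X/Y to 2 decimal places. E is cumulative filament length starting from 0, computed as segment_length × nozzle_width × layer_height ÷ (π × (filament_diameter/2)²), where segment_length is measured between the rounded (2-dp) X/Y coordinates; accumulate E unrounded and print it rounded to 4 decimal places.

At z = 3.24 mm: the cube (footprint 10.5×17.5) is included at this height. The outline is a single polygon with 4 vertices. Extrusion per mm of travel: 0.4 × 0.12 / (π × 0.875²) = 0.019956. Accumulating E over each segment gives final E = 1.1175.

G0 X0.00 Y0.00 Z3.24
G1 X10.50 Y0.00 E0.2095
G1 X10.50 Y17.50 E0.5588
G1 X0.00 Y17.50 E0.7683
G1 X0.00 Y0.00 E1.1175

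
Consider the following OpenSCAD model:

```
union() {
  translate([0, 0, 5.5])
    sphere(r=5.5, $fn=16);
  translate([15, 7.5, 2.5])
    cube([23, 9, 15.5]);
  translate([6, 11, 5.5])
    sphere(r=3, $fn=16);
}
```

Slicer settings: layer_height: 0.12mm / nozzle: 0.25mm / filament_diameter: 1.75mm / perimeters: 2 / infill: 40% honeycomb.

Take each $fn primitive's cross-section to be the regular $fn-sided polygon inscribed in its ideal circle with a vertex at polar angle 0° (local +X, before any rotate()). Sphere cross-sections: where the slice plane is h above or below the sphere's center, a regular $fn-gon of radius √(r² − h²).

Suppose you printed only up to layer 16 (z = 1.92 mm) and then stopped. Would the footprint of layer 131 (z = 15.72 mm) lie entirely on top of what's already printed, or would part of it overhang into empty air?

part overhangs

Compare the two slices. At z = 1.92: the r=5.5 sphere slices to a regular 16-gon of circumradius 4.175 (√(r²−h²) with h=3.58 from center) (area = (16/2)·4.175²·sin(360°/16) = 53.37 mm²); the cube at (15, 7.5) is not intersected at this z (z outside [2.5, 18]); the sphere at (6, 11) is absent (|z−center|=3.580 > r=3); Taking the union: only the r=5.5 sphere is present, so the union is just that shape — area = 53.37 mm². At z = 15.72: the sphere is not intersected at this z (|z−center|=10.220 > r=5.5); the cube at (15, 7.5) (footprint 23×9) is included at this height (area 207.00 mm²); the sphere at (6, 11) does not reach this height (|z−center|=10.220 > r=3); Taking the union: only the 23×9 cube at (15, 7.5) is present, so the union is just that shape — area = 207.00 mm². Checking containment: at z = 15.72 the cross-section extends beyond the z = 1.92 cross-section by about 207.00 mm².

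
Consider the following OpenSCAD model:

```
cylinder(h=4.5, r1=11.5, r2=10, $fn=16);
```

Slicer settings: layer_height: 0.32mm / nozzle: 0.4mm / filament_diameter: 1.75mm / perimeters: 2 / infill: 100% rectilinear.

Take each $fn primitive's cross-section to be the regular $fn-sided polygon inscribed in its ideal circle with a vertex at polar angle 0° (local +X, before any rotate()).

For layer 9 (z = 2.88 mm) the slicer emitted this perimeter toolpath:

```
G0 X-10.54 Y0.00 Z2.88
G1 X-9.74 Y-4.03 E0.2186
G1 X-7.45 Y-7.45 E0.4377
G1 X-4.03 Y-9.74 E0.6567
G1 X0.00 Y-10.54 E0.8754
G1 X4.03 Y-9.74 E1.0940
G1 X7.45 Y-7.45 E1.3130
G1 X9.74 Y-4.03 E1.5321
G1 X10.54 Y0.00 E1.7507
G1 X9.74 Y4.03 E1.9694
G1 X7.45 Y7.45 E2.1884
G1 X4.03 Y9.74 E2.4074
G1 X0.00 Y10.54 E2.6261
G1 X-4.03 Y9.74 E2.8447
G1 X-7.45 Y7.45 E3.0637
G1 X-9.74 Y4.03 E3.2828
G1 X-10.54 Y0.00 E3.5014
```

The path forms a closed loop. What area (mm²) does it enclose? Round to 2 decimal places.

Apply the shoelace formula to the sequence of (X, Y) vertices; enclosed area = 340.06 mm².

340.06 mm²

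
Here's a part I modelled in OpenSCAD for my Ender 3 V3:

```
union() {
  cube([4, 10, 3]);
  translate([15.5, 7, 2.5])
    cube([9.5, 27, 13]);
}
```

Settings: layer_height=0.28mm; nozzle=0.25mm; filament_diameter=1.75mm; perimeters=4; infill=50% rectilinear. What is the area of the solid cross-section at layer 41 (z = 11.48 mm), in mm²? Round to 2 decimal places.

At z = 11.48 mm: the cube is not intersected at this z (z outside [0, 3]); the cube at (15.5, 7) is present — its section is the full 9.5×27 rectangle (area 256.50 mm²); Combining (union): only the 9.5×27 cube at (15.5, 7) is present, so the union is just that shape — area = 256.50 mm². Overall, the cross-section is a single solid region. Net area = 256.50 mm².

256.50 mm²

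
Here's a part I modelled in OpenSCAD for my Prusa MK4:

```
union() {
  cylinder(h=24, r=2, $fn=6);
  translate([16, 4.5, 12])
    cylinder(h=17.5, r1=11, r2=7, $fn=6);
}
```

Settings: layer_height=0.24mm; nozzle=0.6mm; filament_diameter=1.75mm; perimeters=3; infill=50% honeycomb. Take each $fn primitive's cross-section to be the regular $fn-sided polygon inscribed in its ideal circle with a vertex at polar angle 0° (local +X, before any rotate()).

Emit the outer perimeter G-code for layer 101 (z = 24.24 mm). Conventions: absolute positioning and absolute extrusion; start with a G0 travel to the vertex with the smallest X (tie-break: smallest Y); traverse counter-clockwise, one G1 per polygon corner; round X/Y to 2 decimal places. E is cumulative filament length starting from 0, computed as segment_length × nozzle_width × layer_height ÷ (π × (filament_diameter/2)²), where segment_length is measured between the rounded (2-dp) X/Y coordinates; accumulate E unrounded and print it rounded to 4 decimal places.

G0 X7.80 Y4.50 Z24.24
G1 X11.90 Y-2.60 E0.4908
G1 X20.10 Y-2.60 E0.9818
G1 X24.20 Y4.50 E1.4726
G1 X20.10 Y11.60 E1.9635
G1 X11.90 Y11.60 E2.4544
G1 X7.80 Y4.50 E2.9452

At z = 24.24 mm: the cylinder is absent (z outside [0, 24]); the cone at (16, 4.5) (r1=11→r2=7) has section circumradius 8.202 here — a regular 6-gon; Merging all regions: only the cone at (16, 4.5) is present, so the union is just that shape — 1 connected region. The outline is a single polygon with 6 vertices. Extrusion per mm of travel: 0.6 × 0.24 / (π × 0.875²) = 0.059868. Accumulating E over each segment gives final E = 2.9452.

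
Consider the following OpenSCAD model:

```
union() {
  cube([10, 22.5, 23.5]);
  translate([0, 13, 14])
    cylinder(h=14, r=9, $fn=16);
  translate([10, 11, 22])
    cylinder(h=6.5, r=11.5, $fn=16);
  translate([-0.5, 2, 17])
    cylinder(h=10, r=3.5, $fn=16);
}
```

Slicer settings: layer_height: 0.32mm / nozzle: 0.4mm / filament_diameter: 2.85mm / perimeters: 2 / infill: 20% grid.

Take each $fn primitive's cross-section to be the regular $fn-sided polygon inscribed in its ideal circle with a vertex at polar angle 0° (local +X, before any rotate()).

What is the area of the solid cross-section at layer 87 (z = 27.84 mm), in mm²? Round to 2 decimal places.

530.71 mm²

At z = 27.84 mm: the cube does not reach this height (z outside [0, 23.5]); the r=9 cylinder at (0, 13) contributes a regular 16-gon of circumradius 9 (area = (16/2)·9.000²·sin(360°/16) = 247.98 mm²); the r=11.5 cylinder at (10, 11) contributes a regular 16-gon of circumradius 11.5 (area = (16/2)·11.500²·sin(360°/16) = 404.88 mm²); the cylinder at (-0.5, 2) does not reach this height (z outside [17, 27]); Merging all regions: the regions partially overlap — summed areas 652.86 mm² minus the doubly-counted overlap 122.15 mm² gives 530.71 mm² — area = 530.71 mm². Overall, the cross-section is a single solid region. Net area = 530.71 mm².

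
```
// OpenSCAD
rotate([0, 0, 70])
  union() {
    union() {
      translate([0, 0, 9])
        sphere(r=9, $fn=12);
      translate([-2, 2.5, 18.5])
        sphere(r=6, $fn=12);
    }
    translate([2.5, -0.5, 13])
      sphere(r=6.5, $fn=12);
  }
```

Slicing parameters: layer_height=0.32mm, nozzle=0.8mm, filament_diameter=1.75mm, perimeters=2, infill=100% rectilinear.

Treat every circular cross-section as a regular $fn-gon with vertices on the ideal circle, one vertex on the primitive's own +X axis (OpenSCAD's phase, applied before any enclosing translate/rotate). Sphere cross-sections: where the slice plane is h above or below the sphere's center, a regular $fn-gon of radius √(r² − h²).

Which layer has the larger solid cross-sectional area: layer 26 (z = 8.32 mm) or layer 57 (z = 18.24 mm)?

layer 26 (z = 8.32 mm)

Layer 26 (z = 8.32): the sphere: section is a regular 12-gon, circumradius = √(r²−h²) = √(9²−0.68²) = 8.974 (area = (12/2)·8.974²·sin(360°/12) = 241.61 mm²); the sphere at (-2, 2.5) is not intersected at this z (|z−center|=10.180 > r=6); Combining (union): only the r=9 sphere is present, so the union is just that shape — area = 241.61 mm²; the r=6.5 sphere at (2.5, -0.5) contributes a regular 12-gon of circumradius √(6.5²−4.68²) = 4.511 (area = (12/2)·4.511²·sin(360°/12) = 61.04 mm²); Taking the union: the r=6.5 sphere at (2.5, -0.5) lies entirely inside that combined region, so the union is just that combined region — area = 241.61 mm²; (whole slice rotated 70° about Z — lengths, areas and connectivity unchanged). So its area = 241.61 mm². Layer 57 (z = 18.24): the sphere does not reach this height (|z−center|=9.240 > r=9); the r=6 sphere at (-2, 2.5) slices to a regular 12-gon of circumradius 5.994 (√(r²−h²) with h=0.26 from center) (area = (12/2)·5.994²·sin(360°/12) = 107.80 mm²); Taking the union: only the r=6 sphere at (-2, 2.5) is present, so the union is just that shape — area = 107.80 mm²; the sphere at (2.5, -0.5): section is a regular 12-gon, circumradius = √(r²−h²) = √(6.5²−5.24²) = 3.846 (area = (12/2)·3.846²·sin(360°/12) = 44.38 mm²); Combining (union): the regions partially overlap — summed areas 152.17 mm² minus the doubly-counted overlap 22.43 mm² gives 129.74 mm² — area = 129.74 mm²; (whole slice rotated 70° about Z — lengths, areas and connectivity unchanged). So its area = 129.74 mm². Layer 26 is larger (241.61 vs 129.74 mm²).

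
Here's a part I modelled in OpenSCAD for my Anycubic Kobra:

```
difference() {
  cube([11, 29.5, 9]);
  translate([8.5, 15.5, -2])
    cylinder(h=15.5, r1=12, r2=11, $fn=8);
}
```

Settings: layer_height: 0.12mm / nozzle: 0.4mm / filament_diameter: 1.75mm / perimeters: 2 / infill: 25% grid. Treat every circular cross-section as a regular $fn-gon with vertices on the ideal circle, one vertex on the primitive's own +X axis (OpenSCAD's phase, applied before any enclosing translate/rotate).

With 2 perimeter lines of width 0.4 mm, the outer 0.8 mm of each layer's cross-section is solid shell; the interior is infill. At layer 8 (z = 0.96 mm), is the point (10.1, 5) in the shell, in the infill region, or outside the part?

At z = 0.96 mm: the cube (footprint 11×29.5) is included at this height; the cone at (8.5, 15.5) contributes a regular 8-gon of circumradius 11.809 (interpolated between r1=12 and r2=11 at t=0.191); Taking the first minus the rest: starting from the 11×29.5 cube, the cone at (8.5, 15.5) partially overlaps it — only the 227.24 mm² overlap (of its 394.43 mm²) is removed, clipping the outline — 2 connected regions. Overall, the cross-section has 2 separate islands. The nearest boundary edge runs (8.50, 3.69)→(11.00, 4.73); distance from the point to it = 0.60 mm. The point is not inside any of the regions above, so it lies outside the cross-section (0.60 mm from the nearest boundary).

outside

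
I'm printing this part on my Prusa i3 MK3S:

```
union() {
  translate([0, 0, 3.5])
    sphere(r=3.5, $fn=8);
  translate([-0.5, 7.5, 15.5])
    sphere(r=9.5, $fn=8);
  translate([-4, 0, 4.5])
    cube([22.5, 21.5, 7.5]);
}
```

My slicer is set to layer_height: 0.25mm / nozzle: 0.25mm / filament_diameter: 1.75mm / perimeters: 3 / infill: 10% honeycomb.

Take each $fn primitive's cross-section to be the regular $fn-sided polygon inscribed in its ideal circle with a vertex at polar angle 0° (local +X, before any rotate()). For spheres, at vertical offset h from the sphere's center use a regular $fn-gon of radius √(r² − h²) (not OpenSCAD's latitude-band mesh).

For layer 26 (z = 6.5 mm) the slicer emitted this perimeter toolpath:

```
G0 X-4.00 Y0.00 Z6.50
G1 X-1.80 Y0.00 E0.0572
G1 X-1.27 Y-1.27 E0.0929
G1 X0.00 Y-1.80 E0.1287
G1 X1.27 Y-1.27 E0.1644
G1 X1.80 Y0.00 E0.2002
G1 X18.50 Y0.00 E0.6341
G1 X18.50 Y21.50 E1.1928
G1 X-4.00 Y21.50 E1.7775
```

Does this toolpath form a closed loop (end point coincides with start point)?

no

Start point (G0): (-4.00, 0.00). End point (last G1): the path does not return to the start — open.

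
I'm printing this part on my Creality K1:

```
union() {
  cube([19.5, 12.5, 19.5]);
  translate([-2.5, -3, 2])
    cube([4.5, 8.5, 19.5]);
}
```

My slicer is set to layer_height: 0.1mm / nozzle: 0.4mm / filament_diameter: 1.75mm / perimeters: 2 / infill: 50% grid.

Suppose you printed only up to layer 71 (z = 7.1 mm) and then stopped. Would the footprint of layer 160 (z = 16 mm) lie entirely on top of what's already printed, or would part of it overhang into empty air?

Compare the two slices. At z = 7.1: the cube (footprint 19.5×12.5) is included at this height (area 243.75 mm²); the 4.5×8.5 cube at (-2.5, -3) contributes its full rectangle (area 38.25 mm²); Merging all regions: the regions partially overlap — summed areas 282.00 mm² minus the doubly-counted overlap 11.00 mm² gives 271.00 mm² — area = 271.00 mm². At z = 16: the 19.5×12.5 cube contributes its full rectangle (area 243.75 mm²); the cube at (-2.5, -3) (footprint 4.5×8.5) is included at this height (area 38.25 mm²); Combining (union): the regions partially overlap — summed areas 282.00 mm² minus the doubly-counted overlap 11.00 mm² gives 271.00 mm² — area = 271.00 mm². Checking containment: the cross-section at z = 16 is a subset of the cross-section at z = 7.1.

entirely on top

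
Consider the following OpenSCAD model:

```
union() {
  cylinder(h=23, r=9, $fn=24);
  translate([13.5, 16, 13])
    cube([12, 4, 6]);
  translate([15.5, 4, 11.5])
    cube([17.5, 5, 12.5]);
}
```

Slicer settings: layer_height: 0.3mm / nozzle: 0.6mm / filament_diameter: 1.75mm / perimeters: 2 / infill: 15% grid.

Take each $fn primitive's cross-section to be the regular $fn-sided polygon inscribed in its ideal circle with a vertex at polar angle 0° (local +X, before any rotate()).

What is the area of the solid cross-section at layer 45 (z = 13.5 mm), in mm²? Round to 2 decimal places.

387.07 mm²

At z = 13.5 mm: the r=9 cylinder gives a regular 24-gon of circumradius 9 (constant along its height) (area = (24/2)·9.000²·sin(360°/24) = 251.57 mm²); the 12×4 cube at (13.5, 16) contributes its full rectangle (area 48.00 mm²); the cube at (15.5, 4) (footprint 17.5×5) is included at this height (area 87.50 mm²); Combining (union): the 3 present regions are separate (no shared area or edge), so areas and boundary lengths simply add and each stays a separate island — area = 387.07 mm². Overall, the cross-section has 3 separate islands. Net area = 387.07 mm².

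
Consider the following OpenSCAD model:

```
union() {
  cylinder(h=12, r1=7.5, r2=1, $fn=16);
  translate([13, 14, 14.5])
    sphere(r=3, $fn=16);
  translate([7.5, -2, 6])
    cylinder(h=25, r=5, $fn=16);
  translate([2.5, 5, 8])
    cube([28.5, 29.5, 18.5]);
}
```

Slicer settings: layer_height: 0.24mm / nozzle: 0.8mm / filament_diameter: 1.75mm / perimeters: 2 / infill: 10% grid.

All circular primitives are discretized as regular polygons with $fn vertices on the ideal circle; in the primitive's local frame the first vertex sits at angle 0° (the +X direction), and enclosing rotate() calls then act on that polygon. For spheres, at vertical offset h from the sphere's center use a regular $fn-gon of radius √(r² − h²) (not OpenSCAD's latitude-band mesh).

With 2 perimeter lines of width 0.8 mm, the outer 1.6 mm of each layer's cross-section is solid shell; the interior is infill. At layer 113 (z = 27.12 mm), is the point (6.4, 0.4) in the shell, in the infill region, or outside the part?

At z = 27.12 mm: the cone does not reach this height (z outside [0, 12]); the sphere at (13, 14) is not intersected at this z (|z−center|=12.620 > r=3); the r=5 cylinder at (7.5, -2) contributes a regular 16-gon of circumradius 5; the cube at (2.5, 5) is not intersected at this z (z outside [8, 26.5]); Merging all regions: only the r=5 cylinder at (7.5, -2) is present, so the union is just that shape — 1 connected region. Overall, the cross-section is a single solid region. The nearest boundary edge runs (5.59, 2.62)→(3.96, 1.54); distance from the point to it = 2.30 mm. The point is inside the cross-section and 2.30 mm from the nearest boundary — more than the 1.6 mm shell width (2 × 0.8), so it's in the infill interior.

infill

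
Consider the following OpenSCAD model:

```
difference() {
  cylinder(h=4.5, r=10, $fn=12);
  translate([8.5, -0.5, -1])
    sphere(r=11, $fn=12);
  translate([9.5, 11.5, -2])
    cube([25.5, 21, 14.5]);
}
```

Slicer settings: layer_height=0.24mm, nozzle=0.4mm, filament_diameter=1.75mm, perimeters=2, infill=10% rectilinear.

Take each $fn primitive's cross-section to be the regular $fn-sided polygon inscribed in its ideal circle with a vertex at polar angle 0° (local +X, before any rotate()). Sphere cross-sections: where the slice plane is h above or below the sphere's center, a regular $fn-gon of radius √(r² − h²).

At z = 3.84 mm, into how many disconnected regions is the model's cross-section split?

At z = 3.84 mm: the r=10 cylinder gives a regular 12-gon of circumradius 10 (constant along its height); the r=11 sphere at (8.5, -0.5) contributes a regular 12-gon of circumradius √(11²−4.84²) = 9.878; the 25.5×21 cube at (9.5, 11.5) contributes its full rectangle; Taking the first minus the rest: starting from the r=10 cylinder, the r=11 sphere at (8.5, -0.5) partially overlaps it — only the 136.61 mm² overlap (of its 292.72 mm²) is removed, clipping the outline; the 25.5×21 cube at (9.5, 11.5) misses the remaining region (no effect) — 1 connected region. The result has 1 disconnected region.

1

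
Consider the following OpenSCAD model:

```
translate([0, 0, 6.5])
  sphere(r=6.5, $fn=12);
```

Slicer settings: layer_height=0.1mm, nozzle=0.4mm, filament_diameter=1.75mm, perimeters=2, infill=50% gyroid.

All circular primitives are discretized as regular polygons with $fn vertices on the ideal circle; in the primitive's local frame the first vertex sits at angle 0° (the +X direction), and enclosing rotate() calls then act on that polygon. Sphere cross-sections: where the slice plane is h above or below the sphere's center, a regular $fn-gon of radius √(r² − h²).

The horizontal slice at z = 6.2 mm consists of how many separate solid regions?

At z = 6.2 mm: the r=6.5 sphere slices to a regular 12-gon of circumradius 6.493 (√(r²−h²) with h=0.3 from center). The result has 1 disconnected region.

1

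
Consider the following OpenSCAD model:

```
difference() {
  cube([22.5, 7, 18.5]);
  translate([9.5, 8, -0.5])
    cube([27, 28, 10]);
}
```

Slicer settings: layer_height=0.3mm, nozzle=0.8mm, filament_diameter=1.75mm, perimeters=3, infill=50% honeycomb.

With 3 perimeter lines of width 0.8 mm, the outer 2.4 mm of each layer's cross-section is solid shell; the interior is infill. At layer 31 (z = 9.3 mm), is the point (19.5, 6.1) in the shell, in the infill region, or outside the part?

At z = 9.3 mm: the cube (footprint 22.5×7) is included at this height; the cube at (9.5, 8) (footprint 27×28) is included at this height; Taking the first minus the rest: starting from the 22.5×7 cube, the 27×28 cube at (9.5, 8) misses the remaining region (no effect) — 1 connected region. Overall, the cross-section is a single solid region. The nearest boundary edge runs (0.00, 7.00)→(22.50, 7.00); distance from the point to it = 0.90 mm. The point is inside the cross-section, 0.90 mm from the nearest boundary — within the 2.4 mm shell band (3 × 0.8).

shell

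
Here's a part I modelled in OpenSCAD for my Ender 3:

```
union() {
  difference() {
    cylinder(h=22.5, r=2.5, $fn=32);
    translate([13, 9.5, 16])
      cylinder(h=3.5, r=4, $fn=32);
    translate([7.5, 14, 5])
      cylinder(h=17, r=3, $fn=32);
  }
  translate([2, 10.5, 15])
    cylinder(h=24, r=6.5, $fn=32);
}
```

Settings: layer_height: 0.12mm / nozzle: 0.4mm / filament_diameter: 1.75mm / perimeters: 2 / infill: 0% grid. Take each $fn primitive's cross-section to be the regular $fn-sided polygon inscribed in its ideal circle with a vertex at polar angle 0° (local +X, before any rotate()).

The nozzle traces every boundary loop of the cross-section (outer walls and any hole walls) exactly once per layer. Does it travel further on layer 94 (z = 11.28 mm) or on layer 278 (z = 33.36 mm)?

Layer 94 (z = 11.28): the cylinder: section is a regular 32-gon, circumradius r=2.5 (perimeter = 2·32·2.500·sin(180°/32) = 15.68 mm); the cylinder at (13, 9.5) is not intersected at this z (z outside [16, 19.5]); the r=3 cylinder at (7.5, 14) gives a regular 32-gon of circumradius 3 (constant along its height) (perimeter = 2·32·3.000·sin(180°/32) = 18.82 mm); Subtracting the remaining from the first: starting from the r=2.5 cylinder, the r=3 cylinder at (7.5, 14) misses the remaining region (no effect) — boundary = 15.68 mm; the cylinder at (2, 10.5) is not intersected at this z (z outside [15, 39]); Taking the union: only the result so far is present, so the union is just that shape — boundary = 15.68 mm. So its perimeter = 15.68 mm. Layer 278 (z = 33.36): the cylinder is absent (z outside [0, 22.5]); the cylinder at (13, 9.5) is not intersected at this z (z outside [16, 19.5]); the cylinder at (7.5, 14) is absent (z outside [5, 22]); Subtracting the remaining from the first: the first operand is absent here, so nothing remains; the cylinder at (2, 10.5): section is a regular 32-gon, circumradius r=6.5 (perimeter = 2·32·6.500·sin(180°/32) = 40.78 mm); Combining (union): only the r=6.5 cylinder at (2, 10.5) is present, so the union is just that shape — boundary = 40.78 mm. So its perimeter = 40.78 mm. Layer 278 is larger (40.78 vs 15.68 mm).

layer 278 (z = 33.36 mm)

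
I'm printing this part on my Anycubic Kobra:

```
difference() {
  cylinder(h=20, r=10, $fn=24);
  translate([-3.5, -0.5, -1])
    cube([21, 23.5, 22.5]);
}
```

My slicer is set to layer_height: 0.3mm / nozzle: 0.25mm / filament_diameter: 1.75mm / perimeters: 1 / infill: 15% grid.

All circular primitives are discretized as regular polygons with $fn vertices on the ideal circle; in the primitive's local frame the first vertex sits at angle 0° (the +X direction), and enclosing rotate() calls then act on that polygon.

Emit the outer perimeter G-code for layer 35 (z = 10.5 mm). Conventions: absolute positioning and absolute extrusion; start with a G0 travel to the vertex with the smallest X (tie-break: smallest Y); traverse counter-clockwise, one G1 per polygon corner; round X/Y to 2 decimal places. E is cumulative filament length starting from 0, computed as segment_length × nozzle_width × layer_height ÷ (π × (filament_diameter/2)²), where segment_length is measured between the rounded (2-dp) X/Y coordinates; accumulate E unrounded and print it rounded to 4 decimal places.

At z = 10.5 mm: the r=10 cylinder gives a regular 24-gon of circumradius 10 (constant along its height); the cube at (-3.5, -0.5) (footprint 21×23.5) is included at this height; After the difference (first − rest): starting from the r=10 cylinder, the 21×23.5 cube at (-3.5, -0.5) partially overlaps it — only the 118.46 mm² overlap (of its 493.50 mm²) is removed, clipping the outline — 1 connected region. The outline is a single polygon with 19 vertices. Extrusion per mm of travel: 0.25 × 0.3 / (π × 0.875²) = 0.031181. Accumulating E over each segment gives final E = 2.0610.

G0 X-10.00 Y0.00 Z10.50
G1 X-9.66 Y-2.59 E0.0815
G1 X-8.66 Y-5.00 E0.1628
G1 X-7.07 Y-7.07 E0.2442
G1 X-5.00 Y-8.66 E0.3256
G1 X-2.59 Y-9.66 E0.4069
G1 X0.00 Y-10.00 E0.4884
G1 X2.59 Y-9.66 E0.5699
G1 X5.00 Y-8.66 E0.6512
G1 X7.07 Y-7.07 E0.7326
G1 X8.66 Y-5.00 E0.8140
G1 X9.66 Y-2.59 E0.8954
G1 X9.93 Y-0.50 E0.9611
G1 X-3.50 Y-0.50 E1.3798
G1 X-3.50 Y9.28 E1.6848
G1 X-5.00 Y8.66 E1.7354
G1 X-7.07 Y7.07 E1.8168
G1 X-8.66 Y5.00 E1.8982
G1 X-9.66 Y2.59 E1.9795
G1 X-10.00 Y0.00 E2.0610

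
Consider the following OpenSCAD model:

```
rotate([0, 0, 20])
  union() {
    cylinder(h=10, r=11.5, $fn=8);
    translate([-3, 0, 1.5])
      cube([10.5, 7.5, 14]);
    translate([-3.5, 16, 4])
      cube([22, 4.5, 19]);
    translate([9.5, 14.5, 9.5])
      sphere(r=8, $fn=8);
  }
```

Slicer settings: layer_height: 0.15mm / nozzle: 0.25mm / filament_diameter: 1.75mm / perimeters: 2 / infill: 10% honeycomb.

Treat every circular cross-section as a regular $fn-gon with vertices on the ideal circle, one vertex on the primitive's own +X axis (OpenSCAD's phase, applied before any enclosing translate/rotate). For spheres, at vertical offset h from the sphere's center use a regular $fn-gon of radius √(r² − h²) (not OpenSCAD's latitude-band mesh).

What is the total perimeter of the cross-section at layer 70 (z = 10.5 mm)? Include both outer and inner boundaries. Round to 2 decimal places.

102.03 mm

At z = 10.5 mm: the cylinder does not reach this height (z outside [0, 10]); the cube at (-3, 0) is present — its section is the full 10.5×7.5 rectangle (perimeter 36.00 mm); the cube at (-3.5, 16) (footprint 22×4.5) is included at this height (perimeter 53.00 mm); the sphere at (9.5, 14.5): section is a regular 8-gon, circumradius = √(r²−h²) = √(8²−1²) = 7.937 (perimeter = 2·8·7.937·sin(180°/8) = 48.60 mm); Merging all regions: the regions partially overlap (shared area 57.17 mm²), so the edge portions inside another operand are dropped and the merged outline is re-measured after clipping — boundary = 102.03 mm; (rotated 20° about Z; rotation is an isometry so areas/perimeters/island counts are preserved). Overall, the cross-section is a single solid region. Total boundary length (outer) = 102.03 mm.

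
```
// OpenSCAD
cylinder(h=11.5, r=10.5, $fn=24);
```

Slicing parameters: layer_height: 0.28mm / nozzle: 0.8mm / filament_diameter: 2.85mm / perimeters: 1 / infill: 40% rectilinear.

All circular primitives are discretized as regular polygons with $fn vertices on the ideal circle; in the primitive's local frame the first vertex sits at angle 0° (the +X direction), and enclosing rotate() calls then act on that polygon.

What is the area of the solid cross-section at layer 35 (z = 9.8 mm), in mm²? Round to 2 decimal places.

342.42 mm²

At z = 9.8 mm: the cylinder: section is a regular 24-gon, circumradius r=10.5 (area = (24/2)·10.500²·sin(360°/24) = 342.42 mm²). Overall, the cross-section is a single solid region. Net area = 342.42 mm².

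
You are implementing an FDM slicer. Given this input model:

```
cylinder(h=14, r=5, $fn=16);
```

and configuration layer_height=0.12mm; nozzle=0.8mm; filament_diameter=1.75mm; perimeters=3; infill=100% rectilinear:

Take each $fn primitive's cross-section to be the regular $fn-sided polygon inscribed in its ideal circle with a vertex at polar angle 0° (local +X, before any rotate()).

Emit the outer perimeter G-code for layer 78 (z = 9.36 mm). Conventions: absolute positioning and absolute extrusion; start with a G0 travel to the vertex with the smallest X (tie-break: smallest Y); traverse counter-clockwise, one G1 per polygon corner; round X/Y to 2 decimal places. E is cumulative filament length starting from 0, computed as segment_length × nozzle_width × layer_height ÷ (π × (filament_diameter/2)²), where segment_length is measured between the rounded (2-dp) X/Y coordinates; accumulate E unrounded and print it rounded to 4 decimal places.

G0 X-5.00 Y0.00 Z9.36
G1 X-4.62 Y-1.91 E0.0777
G1 X-3.54 Y-3.54 E0.1558
G1 X-1.91 Y-4.62 E0.2338
G1 X0.00 Y-5.00 E0.3115
G1 X1.91 Y-4.62 E0.3893
G1 X3.54 Y-3.54 E0.4673
G1 X4.62 Y-1.91 E0.5453
G1 X5.00 Y0.00 E0.6231
G1 X4.62 Y1.91 E0.7008
G1 X3.54 Y3.54 E0.7788
G1 X1.91 Y4.62 E0.8569
G1 X0.00 Y5.00 E0.9346
G1 X-1.91 Y4.62 E1.0123
G1 X-3.54 Y3.54 E1.0904
G1 X-4.62 Y1.91 E1.1684
G1 X-5.00 Y0.00 E1.2461

At z = 9.36 mm: the r=5 cylinder contributes a regular 16-gon of circumradius 5. The outline is a single polygon with 16 vertices. Extrusion per mm of travel: 0.8 × 0.12 / (π × 0.875²) = 0.039912. Accumulating E over each segment gives final E = 1.2461.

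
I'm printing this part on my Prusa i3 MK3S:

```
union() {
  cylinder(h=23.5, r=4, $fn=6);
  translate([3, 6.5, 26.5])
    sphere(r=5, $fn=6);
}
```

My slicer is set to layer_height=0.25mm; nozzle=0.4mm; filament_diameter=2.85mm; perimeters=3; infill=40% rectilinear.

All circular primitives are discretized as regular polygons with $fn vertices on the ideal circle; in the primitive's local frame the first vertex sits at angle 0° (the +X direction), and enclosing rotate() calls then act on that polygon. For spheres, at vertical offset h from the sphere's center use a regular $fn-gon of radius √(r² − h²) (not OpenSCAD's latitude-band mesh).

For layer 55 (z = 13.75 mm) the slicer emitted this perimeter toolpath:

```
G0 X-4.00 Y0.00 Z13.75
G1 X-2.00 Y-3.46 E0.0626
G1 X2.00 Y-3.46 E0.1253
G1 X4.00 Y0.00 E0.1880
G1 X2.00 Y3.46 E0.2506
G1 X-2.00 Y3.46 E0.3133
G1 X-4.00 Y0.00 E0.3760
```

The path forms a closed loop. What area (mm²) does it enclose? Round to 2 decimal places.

41.52 mm²

Apply the shoelace formula to the sequence of (X, Y) vertices; enclosed area = 41.52 mm².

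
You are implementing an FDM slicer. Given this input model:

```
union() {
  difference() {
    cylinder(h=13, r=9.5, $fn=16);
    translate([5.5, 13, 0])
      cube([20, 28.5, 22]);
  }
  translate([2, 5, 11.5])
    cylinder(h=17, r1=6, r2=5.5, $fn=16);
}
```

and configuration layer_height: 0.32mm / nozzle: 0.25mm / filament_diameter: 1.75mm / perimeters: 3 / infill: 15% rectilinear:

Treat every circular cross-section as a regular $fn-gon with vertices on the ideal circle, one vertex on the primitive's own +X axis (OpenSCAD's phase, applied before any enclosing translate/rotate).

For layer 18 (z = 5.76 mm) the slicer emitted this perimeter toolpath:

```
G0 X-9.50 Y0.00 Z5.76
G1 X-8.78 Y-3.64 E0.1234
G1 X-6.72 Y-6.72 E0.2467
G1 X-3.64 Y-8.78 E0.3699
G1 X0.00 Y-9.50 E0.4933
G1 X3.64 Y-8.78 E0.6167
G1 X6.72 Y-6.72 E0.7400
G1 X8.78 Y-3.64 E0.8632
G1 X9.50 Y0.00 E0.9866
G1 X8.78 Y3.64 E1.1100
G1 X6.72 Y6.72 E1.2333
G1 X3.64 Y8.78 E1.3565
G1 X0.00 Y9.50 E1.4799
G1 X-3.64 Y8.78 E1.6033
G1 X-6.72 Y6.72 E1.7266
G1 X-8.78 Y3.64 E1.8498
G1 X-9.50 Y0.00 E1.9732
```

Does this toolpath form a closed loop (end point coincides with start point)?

Start point (G0): (-9.50, 0.00). End point (last G1): the path returns to the start — closed.

yes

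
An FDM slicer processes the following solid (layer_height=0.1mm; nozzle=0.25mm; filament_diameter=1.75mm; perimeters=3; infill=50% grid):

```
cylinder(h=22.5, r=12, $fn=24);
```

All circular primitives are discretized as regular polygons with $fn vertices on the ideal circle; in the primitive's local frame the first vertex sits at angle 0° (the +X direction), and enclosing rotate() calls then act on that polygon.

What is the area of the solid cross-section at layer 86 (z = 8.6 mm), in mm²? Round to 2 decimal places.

447.24 mm²

At z = 8.6 mm: the r=12 cylinder gives a regular 24-gon of circumradius 12 (constant along its height) (area = (24/2)·12.000²·sin(360°/24) = 447.24 mm²). Overall, the cross-section is a single solid region. Net area = 447.24 mm².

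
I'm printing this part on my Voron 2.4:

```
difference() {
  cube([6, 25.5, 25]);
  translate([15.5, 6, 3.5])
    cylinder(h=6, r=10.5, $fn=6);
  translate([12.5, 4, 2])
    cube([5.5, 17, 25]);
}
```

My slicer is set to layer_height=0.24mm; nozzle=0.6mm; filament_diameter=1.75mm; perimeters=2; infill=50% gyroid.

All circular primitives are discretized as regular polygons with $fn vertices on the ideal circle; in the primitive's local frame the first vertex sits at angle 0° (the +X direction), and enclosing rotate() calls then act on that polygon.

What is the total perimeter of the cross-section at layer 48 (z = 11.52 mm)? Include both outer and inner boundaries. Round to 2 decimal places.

At z = 11.52 mm: the cube (footprint 6×25.5) is included at this height (perimeter 63.00 mm); the cylinder at (15.5, 6) does not reach this height (z outside [3.5, 9.5]); the cube at (12.5, 4) (footprint 5.5×17) is included at this height (perimeter 45.00 mm); Subtracting the remaining from the first: starting from the 6×25.5 cube, the 5.5×17 cube at (12.5, 4) misses the remaining region (no effect) — boundary = 63.00 mm. Overall, the cross-section is a single solid region. Total boundary length (outer) = 63.00 mm.

63.00 mm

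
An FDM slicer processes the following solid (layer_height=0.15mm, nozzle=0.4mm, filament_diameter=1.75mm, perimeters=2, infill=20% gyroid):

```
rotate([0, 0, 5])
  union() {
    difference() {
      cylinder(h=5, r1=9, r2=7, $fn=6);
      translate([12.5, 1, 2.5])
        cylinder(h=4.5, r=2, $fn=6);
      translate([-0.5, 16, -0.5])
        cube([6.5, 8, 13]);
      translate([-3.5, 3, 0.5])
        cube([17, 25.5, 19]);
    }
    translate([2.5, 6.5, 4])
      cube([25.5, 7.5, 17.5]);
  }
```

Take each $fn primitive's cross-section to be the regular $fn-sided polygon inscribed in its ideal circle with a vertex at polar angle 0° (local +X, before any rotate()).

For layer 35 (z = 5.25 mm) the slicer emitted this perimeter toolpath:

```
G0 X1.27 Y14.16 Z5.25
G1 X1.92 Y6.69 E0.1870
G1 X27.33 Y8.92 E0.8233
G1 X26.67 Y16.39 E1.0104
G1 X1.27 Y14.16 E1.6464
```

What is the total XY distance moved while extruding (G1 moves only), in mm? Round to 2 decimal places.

66.00 mm

Sum the Euclidean lengths of each G1 segment: total = 66.00 mm.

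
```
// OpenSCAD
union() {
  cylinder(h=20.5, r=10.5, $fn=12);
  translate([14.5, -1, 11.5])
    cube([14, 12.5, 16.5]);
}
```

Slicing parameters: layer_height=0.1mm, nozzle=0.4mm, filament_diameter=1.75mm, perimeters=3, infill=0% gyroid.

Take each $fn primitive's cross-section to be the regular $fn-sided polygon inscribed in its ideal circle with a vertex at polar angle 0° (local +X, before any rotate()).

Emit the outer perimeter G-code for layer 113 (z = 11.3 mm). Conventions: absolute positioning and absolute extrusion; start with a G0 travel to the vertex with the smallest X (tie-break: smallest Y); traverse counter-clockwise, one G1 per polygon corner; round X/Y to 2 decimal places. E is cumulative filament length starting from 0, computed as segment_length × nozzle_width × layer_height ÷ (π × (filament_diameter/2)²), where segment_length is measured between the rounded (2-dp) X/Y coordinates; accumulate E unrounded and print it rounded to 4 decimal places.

At z = 11.3 mm: the r=10.5 cylinder contributes a regular 12-gon of circumradius 10.5; the cube at (14.5, -1) is not intersected at this z (z outside [11.5, 28]); Taking the union: only the r=10.5 cylinder is present, so the union is just that shape — 1 connected region. The outline is a single polygon with 12 vertices. Extrusion per mm of travel: 0.4 × 0.1 / (π × 0.875²) = 0.016630. Accumulating E over each segment gives final E = 1.0845.

G0 X-10.50 Y0.00 Z11.30
G1 X-9.09 Y-5.25 E0.0904
G1 X-5.25 Y-9.09 E0.1807
G1 X0.00 Y-10.50 E0.2711
G1 X5.25 Y-9.09 E0.3615
G1 X9.09 Y-5.25 E0.4518
G1 X10.50 Y0.00 E0.5422
G1 X9.09 Y5.25 E0.6326
G1 X5.25 Y9.09 E0.7229
G1 X0.00 Y10.50 E0.8133
G1 X-5.25 Y9.09 E0.9037
G1 X-9.09 Y5.25 E0.9941
G1 X-10.50 Y0.00 E1.0845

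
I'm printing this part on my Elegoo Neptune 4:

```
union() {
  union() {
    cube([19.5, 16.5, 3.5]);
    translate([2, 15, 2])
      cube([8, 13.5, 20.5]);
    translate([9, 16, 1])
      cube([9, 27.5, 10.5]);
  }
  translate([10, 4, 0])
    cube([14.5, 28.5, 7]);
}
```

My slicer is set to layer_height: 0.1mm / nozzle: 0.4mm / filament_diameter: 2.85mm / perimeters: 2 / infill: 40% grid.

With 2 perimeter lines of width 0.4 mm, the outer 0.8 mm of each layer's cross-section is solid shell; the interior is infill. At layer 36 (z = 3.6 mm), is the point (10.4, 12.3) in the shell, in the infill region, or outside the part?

At z = 3.6 mm: the cube does not reach this height (z outside [0, 3.5]); the cube at (2, 15) is present — its section is the full 8×13.5 rectangle; the 9×27.5 cube at (9, 16) contributes its full rectangle; Merging all regions: the regions partially overlap (shared area 12.50 mm²), so overlapping operands fuse into one piece — 1 connected region; the cube at (10, 4) is present — its section is the full 14.5×28.5 rectangle; Merging all regions: the regions partially overlap (shared area 132.00 mm²), so overlapping operands fuse into one piece — 1 connected region. Overall, the cross-section is a single solid region. The nearest boundary edge runs (10.00, 4.00)→(10.00, 15.00); distance from the point to it = 0.40 mm. The point is inside the cross-section, 0.40 mm from the nearest boundary — within the 0.8 mm shell band (2 × 0.4).

shell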